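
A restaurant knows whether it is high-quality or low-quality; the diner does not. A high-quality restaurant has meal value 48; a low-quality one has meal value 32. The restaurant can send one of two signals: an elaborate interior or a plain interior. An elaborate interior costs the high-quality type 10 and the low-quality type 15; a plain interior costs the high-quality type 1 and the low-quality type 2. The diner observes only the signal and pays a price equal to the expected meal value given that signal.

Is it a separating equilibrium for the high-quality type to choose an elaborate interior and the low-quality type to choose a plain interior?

Under separation the diner infers type exactly: elaborate interior → high-quality (pays 48), plain interior → low-quality (pays 32).
High-quality: elaborate interior gives 48 − 10 = 38; plain interior gives 32 − 1 = 31. No deviation. ✓
Low-quality: plain interior gives 32 − 2 = 30; elaborate interior gives 48 − 15 = 33. Would deviate. ✗

No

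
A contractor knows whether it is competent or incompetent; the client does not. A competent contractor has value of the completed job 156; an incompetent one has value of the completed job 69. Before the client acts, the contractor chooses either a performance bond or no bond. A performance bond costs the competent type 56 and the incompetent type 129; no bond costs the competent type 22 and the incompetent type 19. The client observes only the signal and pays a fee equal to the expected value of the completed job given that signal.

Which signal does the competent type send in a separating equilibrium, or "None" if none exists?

Try competent → bond, incompetent → no bond:
  If types separate, bond earns payment 156 and no bond earns 69.
  Competent: bond gives 156 − 56 = 100; no bond gives 69 − 22 = 47. No deviation. ✓
  Incompetent: no bond gives 69 − 19 = 50; bond gives 156 − 129 = 27. No deviation. ✓
Both hold — the competent type sends bond.

bond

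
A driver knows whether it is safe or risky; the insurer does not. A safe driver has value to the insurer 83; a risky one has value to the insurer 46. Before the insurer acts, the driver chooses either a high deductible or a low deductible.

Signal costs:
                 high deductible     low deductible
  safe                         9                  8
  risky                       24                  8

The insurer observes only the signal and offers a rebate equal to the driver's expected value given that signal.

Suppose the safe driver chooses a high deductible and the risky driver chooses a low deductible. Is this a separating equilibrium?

No

Under separation the insurer infers type exactly: high deductible → safe (pays 83), low deductible → risky (pays 46).
Safe: high deductible gives 83 − 9 = 74; low deductible gives 46 − 8 = 38. No deviation. ✓
Risky: low deductible gives 46 − 8 = 38; high deductible gives 83 − 24 = 59. Would deviate. ✗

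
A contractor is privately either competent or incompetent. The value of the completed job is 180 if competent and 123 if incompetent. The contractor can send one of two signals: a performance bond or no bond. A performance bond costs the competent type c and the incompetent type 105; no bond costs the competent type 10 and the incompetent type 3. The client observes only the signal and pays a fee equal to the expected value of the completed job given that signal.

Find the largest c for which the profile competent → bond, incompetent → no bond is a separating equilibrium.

67

Under separation: bond → competent (pays 180); no bond → incompetent (pays 123).
Incompetent: 123 − 3 = 120 ≥ 180 − 105 = 75. Holds regardless of c. ✓
Competent: 180 − c ≥ 123 − 10, so c ≤ 180 − 113 = 67.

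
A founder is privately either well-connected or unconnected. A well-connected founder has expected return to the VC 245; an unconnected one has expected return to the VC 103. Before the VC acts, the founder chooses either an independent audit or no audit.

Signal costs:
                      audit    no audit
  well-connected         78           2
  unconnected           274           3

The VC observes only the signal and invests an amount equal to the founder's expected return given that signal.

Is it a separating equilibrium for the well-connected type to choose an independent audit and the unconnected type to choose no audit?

Yes

Under separation the VC infers type exactly: audit → well-connected (pays 245), no audit → unconnected (pays 103).
Well-connected: audit gives 245 − 78 = 167; no audit gives 103 − 2 = 101. No deviation. ✓
Unconnected: no audit gives 103 − 3 = 100; audit gives 245 − 274 = -29. No deviation. ✓
Neither type gains from mimicking the other.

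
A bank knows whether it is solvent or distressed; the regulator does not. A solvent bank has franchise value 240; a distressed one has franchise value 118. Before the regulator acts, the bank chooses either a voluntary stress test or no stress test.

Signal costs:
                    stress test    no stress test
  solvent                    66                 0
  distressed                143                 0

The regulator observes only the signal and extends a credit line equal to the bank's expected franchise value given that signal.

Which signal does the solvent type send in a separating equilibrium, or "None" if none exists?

stress test

Try solvent → stress test, distressed → no stress test:
  If types separate, stress test earns payment 240 and no stress test earns 118.
  Solvent: stress test gives 240 − 66 = 174; no stress test gives 118 − 0 = 118. No deviation. ✓
  Distressed: no stress test gives 118 − 0 = 118; stress test gives 240 − 143 = 97. No deviation. ✓
Both hold — the solvent type sends stress test.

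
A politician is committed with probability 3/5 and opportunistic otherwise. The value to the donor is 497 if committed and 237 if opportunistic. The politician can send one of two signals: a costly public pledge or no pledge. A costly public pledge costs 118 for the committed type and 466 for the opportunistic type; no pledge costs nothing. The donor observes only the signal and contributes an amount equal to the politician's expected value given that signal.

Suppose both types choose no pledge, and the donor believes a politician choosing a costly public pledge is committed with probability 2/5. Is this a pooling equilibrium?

Yes

On the equilibrium path (no pledge) the donor holds the prior 3/5 and pays 3/5·497 + 2/5·237 = 393. Off-path (pledge) belief 2/5 gives 2/5·497 + 3/5·237 = 341.
Committed: no pledge gives 393 − 0 = 393; pledge gives 341 − 118 = 223. Stays. ✓
Opportunistic: no pledge gives 393 − 0 = 393; pledge gives 341 − 466 = -125. Stays. ✓
Beliefs are Bayes-consistent on-path and both types best-respond.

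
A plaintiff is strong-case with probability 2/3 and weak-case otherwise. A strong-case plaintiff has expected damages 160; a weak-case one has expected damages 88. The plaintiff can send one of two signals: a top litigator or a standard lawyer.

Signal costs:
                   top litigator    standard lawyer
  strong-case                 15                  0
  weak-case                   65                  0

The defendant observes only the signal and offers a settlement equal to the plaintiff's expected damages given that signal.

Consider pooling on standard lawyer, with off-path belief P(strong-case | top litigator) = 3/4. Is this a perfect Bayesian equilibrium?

On the equilibrium path (standard lawyer) the defendant holds the prior 2/3 and pays 2/3·160 + 1/3·88 = 136. Off-path (top litigator) belief 3/4 gives 3/4·160 + 1/4·88 = 142.
Strong-case: standard lawyer gives 136 − 0 = 136; top litigator gives 142 − 15 = 127. Stays. ✓
Weak-case: standard lawyer gives 136 − 0 = 136; top litigator gives 142 − 65 = 77. Stays. ✓
Beliefs are Bayes-consistent on-path and both types best-respond.

Yes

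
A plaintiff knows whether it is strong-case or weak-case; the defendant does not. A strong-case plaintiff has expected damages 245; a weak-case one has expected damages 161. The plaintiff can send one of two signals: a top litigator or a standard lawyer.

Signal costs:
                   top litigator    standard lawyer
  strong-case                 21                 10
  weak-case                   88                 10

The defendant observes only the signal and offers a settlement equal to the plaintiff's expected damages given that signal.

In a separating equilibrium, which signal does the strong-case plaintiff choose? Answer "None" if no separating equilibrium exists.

Try strong-case → top litigator, weak-case → standard lawyer:
  If types separate, top litigator earns payment 245 and standard lawyer earns 161.
  Strong-case: top litigator gives 245 − 21 = 224; standard lawyer gives 161 − 10 = 151. No deviation. ✓
  Weak-case: standard lawyer gives 161 − 10 = 151; top litigator gives 245 − 88 = 157. Would deviate. ✗
Try strong-case → standard lawyer, weak-case → top litigator:
  If types separate, standard lawyer earns payment 245 and top litigator earns 161.
  Strong-case: standard lawyer gives 245 − 10 = 235; top litigator gives 161 − 21 = 140. No deviation. ✓
  Weak-case: top litigator gives 161 − 88 = 73; standard lawyer gives 245 − 10 = 235. Would deviate. ✗
Neither assignment is incentive-compatible.

None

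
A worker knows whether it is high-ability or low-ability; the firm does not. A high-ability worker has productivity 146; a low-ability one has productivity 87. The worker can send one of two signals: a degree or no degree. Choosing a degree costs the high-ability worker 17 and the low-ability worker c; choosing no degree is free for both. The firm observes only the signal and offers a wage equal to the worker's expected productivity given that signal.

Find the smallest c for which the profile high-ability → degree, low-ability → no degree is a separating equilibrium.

59

Under separation: degree → high-ability (pays 146); no degree → low-ability (pays 87).
High-ability: 146 − 17 = 129 ≥ 87 − 0 = 87. Holds regardless of c. ✓
Low-ability: 87 − 0 ≥ 146 − c, so c ≥ 146 − 87 = 59.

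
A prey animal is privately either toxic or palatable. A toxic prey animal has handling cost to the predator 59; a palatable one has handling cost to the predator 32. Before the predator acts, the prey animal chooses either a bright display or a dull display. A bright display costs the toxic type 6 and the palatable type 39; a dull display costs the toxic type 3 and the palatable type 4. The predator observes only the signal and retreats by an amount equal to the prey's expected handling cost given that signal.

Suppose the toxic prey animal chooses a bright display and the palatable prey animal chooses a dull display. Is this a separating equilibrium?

Yes

Under separation the predator infers type exactly: bright display → toxic (pays 59), dull display → palatable (pays 32).
Toxic: bright display gives 59 − 6 = 53; dull display gives 32 − 3 = 29. No deviation. ✓
Palatable: dull display gives 32 − 4 = 28; bright display gives 59 − 39 = 20. No deviation. ✓
Neither type gains from mimicking the other.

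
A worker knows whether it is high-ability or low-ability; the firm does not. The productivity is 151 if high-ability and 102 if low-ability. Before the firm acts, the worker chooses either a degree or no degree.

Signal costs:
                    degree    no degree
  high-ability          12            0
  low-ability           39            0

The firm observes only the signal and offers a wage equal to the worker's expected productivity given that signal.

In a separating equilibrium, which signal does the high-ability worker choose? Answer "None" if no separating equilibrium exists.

Try high-ability → degree, low-ability → no degree:
  If types separate, degree earns payment 151 and no degree earns 102.
  High-ability: degree gives 151 − 12 = 139; no degree gives 102 − 0 = 102. No deviation. ✓
  Low-ability: no degree gives 102 − 0 = 102; degree gives 151 − 39 = 112. Would deviate. ✗
Try high-ability → no degree, low-ability → degree:
  If types separate, no degree earns payment 151 and degree earns 102.
  High-ability: no degree gives 151 − 0 = 151; degree gives 102 − 12 = 90. No deviation. ✓
  Low-ability: degree gives 102 − 39 = 63; no degree gives 151 − 0 = 151. Would deviate. ✗
Neither assignment is incentive-compatible.

None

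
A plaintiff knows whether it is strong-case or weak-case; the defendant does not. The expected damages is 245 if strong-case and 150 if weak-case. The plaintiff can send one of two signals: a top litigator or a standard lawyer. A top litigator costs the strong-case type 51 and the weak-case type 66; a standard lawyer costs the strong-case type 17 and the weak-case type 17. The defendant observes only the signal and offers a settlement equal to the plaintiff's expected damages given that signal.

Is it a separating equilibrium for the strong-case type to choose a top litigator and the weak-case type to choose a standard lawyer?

If types separate, top litigator earns payment 245 and standard lawyer earns 150.
Strong-case: top litigator gives 245 − 51 = 194; standard lawyer gives 150 − 17 = 133. No deviation. ✓
Weak-case: standard lawyer gives 150 − 17 = 133; top litigator gives 245 − 66 = 179. Would deviate. ✗

No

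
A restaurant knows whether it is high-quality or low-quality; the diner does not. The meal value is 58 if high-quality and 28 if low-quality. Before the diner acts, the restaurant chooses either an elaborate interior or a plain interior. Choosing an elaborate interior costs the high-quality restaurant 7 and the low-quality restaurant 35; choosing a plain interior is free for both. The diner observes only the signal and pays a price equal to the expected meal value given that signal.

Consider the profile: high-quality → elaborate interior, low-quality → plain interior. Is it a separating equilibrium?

If types separate, elaborate interior earns payment 58 and plain interior earns 28.
High-quality: elaborate interior gives 58 − 7 = 51; plain interior gives 28 − 0 = 28. No deviation. ✓
Low-quality: plain interior gives 28 − 0 = 28; elaborate interior gives 58 − 35 = 23. No deviation. ✓
Neither type gains from mimicking the other.

Yes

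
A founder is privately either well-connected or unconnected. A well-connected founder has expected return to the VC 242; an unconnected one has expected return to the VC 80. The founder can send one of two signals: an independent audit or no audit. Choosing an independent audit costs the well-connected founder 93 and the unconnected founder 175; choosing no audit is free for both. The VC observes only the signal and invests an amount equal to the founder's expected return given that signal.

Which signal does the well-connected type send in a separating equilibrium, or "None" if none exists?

Try well-connected → audit, unconnected → no audit:
  If types separate, audit earns payment 242 and no audit earns 80.
  Well-connected: audit gives 242 − 93 = 149; no audit gives 80 − 0 = 80. No deviation. ✓
  Unconnected: no audit gives 80 − 0 = 80; audit gives 242 − 175 = 67. No deviation. ✓
Both hold — the well-connected type sends audit.

audit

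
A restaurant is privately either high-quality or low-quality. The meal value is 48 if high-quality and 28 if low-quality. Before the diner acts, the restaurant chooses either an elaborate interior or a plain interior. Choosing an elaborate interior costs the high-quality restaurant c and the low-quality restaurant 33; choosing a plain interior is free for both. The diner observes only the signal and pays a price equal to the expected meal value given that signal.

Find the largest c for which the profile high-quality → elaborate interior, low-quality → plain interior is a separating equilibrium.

20

Under separation: elaborate interior → high-quality (pays 48); plain interior → low-quality (pays 28).
Low-quality: 28 − 0 = 28 ≥ 48 − 33 = 15. Holds regardless of c. ✓
High-quality: 48 − c ≥ 28 − 0, so c ≤ 48 − 28 = 20.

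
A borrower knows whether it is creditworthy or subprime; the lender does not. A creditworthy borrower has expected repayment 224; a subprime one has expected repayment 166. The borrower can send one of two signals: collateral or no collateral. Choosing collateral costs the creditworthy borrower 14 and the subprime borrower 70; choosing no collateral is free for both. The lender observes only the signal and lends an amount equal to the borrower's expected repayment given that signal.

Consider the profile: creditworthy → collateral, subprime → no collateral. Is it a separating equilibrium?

Yes

Under separation the lender infers type exactly: collateral → creditworthy (pays 224), no collateral → subprime (pays 166).
Creditworthy: collateral gives 224 − 14 = 210; no collateral gives 166 − 0 = 166. No deviation. ✓
Subprime: no collateral gives 166 − 0 = 166; collateral gives 224 − 70 = 154. No deviation. ✓
Neither type gains from mimicking the other.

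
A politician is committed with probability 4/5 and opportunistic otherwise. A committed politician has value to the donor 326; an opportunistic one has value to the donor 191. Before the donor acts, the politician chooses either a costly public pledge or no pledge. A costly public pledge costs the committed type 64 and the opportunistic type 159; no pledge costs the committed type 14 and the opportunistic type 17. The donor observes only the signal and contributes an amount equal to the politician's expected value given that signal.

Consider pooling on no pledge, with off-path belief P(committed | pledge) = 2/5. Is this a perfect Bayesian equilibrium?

Yes

On the equilibrium path (no pledge) the donor holds the prior 4/5 and pays 4/5·326 + 1/5·191 = 299. Off-path (pledge) belief 2/5 gives 2/5·326 + 3/5·191 = 245.
Committed: no pledge gives 299 − 14 = 285; pledge gives 245 − 64 = 181. Stays. ✓
Opportunistic: no pledge gives 299 − 17 = 282; pledge gives 245 − 159 = 86. Stays. ✓
Beliefs are Bayes-consistent on-path and both types best-respond.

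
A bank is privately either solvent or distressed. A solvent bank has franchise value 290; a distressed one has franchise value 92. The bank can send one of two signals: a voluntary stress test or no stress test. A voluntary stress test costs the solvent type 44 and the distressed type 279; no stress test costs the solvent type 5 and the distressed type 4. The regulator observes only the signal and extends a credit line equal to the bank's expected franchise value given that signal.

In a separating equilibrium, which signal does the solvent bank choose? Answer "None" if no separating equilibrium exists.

stress test

Try solvent → stress test, distressed → no stress test:
  If types separate, stress test earns payment 290 and no stress test earns 92.
  Solvent: stress test gives 290 − 44 = 246; no stress test gives 92 − 5 = 87. No deviation. ✓
  Distressed: no stress test gives 92 − 4 = 88; stress test gives 290 − 279 = 11. No deviation. ✓
Both hold — the solvent type sends stress test.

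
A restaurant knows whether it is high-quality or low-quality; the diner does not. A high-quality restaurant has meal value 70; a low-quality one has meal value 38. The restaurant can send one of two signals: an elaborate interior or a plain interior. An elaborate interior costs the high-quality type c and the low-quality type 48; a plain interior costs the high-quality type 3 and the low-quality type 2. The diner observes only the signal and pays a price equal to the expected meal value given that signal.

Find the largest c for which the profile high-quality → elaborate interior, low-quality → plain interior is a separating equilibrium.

Under separation: elaborate interior → high-quality (pays 70); plain interior → low-quality (pays 38).
Low-quality: 38 − 2 = 36 ≥ 70 − 48 = 22. Holds regardless of c. ✓
High-quality: 70 − c ≥ 38 − 3, so c ≤ 70 − 35 = 35.

35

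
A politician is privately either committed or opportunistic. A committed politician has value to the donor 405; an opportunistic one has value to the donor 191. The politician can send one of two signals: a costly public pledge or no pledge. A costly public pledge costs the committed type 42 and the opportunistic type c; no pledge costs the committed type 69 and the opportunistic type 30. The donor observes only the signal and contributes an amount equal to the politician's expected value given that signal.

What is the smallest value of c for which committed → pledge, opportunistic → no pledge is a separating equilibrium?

Under separation: pledge → committed (pays 405); no pledge → opportunistic (pays 191).
Committed: 405 − 42 = 363 ≥ 191 − 69 = 122. Holds regardless of c. ✓
Opportunistic: 191 − 30 ≥ 405 − c, so c ≥ 405 − 161 = 244.

244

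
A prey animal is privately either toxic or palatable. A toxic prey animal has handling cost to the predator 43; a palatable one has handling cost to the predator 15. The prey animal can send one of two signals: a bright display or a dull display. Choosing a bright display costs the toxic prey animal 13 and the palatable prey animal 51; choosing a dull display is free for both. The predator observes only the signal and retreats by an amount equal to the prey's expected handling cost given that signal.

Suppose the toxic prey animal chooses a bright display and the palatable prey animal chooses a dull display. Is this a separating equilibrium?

If types separate, bright display earns payment 43 and dull display earns 15.
Toxic: bright display gives 43 − 13 = 30; dull display gives 15 − 0 = 15. No deviation. ✓
Palatable: dull display gives 15 − 0 = 15; bright display gives 43 − 51 = -8. No deviation. ✓
Neither type gains from mimicking the other.

Yes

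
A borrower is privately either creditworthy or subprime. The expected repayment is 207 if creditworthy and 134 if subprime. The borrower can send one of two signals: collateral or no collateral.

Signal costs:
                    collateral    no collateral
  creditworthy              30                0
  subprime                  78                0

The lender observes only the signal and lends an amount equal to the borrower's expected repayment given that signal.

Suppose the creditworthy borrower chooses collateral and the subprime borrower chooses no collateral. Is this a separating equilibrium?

If types separate, collateral earns payment 207 and no collateral earns 134.
Creditworthy: collateral gives 207 − 30 = 177; no collateral gives 134 − 0 = 134. No deviation. ✓
Subprime: no collateral gives 134 − 0 = 134; collateral gives 207 − 78 = 129. No deviation. ✓
Both incentive constraints hold.

Yes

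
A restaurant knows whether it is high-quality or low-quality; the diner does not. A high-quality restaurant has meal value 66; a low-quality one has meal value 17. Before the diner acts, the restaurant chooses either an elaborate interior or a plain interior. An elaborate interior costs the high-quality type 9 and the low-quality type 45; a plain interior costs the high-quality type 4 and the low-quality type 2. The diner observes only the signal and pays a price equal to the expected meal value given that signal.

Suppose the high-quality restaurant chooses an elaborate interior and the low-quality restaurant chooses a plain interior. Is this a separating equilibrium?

No

Under separation the diner infers type exactly: elaborate interior → high-quality (pays 66), plain interior → low-quality (pays 17).
High-quality: elaborate interior gives 66 − 9 = 57; plain interior gives 17 − 4 = 13. No deviation. ✓
Low-quality: plain interior gives 17 − 2 = 15; elaborate interior gives 66 − 45 = 21. Would deviate. ✗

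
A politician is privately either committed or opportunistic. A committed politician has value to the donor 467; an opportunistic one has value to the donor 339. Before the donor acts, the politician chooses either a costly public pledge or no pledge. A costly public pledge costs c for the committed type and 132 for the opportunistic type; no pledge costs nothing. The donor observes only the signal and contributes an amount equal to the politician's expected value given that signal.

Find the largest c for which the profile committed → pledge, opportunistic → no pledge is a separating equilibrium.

128

Under separation: pledge → committed (pays 467); no pledge → opportunistic (pays 339).
Opportunistic: 339 − 0 = 339 ≥ 467 − 132 = 335. Holds regardless of c. ✓
Committed: 467 − c ≥ 339 − 0, so c ≤ 467 − 339 = 128.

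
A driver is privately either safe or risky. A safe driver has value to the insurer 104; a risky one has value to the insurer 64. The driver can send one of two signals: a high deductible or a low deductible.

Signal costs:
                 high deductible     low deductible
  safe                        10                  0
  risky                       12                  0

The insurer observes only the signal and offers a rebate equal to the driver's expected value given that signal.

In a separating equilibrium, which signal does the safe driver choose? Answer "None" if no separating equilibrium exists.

None

Try safe → high deductible, risky → low deductible:
  If types separate, high deductible earns payment 104 and low deductible earns 64.
  Safe: high deductible gives 104 − 10 = 94; low deductible gives 64 − 0 = 64. No deviation. ✓
  Risky: low deductible gives 64 − 0 = 64; high deductible gives 104 − 12 = 92. Would deviate. ✗
Try safe → low deductible, risky → high deductible:
  If types separate, low deductible earns payment 104 and high deductible earns 64.
  Safe: low deductible gives 104 − 0 = 104; high deductible gives 64 − 10 = 54. No deviation. ✓
  Risky: high deductible gives 64 − 12 = 52; low deductible gives 104 − 0 = 104. Would deviate. ✗
Neither assignment is incentive-compatible.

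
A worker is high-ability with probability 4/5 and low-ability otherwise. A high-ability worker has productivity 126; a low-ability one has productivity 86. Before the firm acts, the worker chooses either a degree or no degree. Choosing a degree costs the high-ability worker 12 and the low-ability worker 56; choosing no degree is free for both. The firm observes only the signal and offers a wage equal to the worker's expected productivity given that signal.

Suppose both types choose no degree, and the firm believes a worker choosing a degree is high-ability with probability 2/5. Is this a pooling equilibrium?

Yes

On the equilibrium path (no degree) the firm holds the prior 4/5 and pays 4/5·126 + 1/5·86 = 118. Off-path (degree) belief 2/5 gives 2/5·126 + 3/5·86 = 102.
High-ability: no degree gives 118 − 0 = 118; degree gives 102 − 12 = 90. Stays. ✓
Low-ability: no degree gives 118 − 0 = 118; degree gives 102 − 56 = 46. Stays. ✓
Beliefs are Bayes-consistent on-path and both types best-respond.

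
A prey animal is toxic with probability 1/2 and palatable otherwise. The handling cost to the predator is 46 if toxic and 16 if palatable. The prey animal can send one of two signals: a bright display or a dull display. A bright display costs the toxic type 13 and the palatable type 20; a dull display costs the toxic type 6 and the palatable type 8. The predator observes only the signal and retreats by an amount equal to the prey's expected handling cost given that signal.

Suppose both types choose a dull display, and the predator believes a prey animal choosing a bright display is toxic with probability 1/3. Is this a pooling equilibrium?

On the equilibrium path (dull display) the predator holds the prior 1/2 and pays 1/2·46 + 1/2·16 = 31. Off-path (bright display) belief 1/3 gives 1/3·46 + 2/3·16 = 26.
Toxic: dull display gives 31 − 6 = 25; bright display gives 26 − 13 = 13. Stays. ✓
Palatable: dull display gives 31 − 8 = 23; bright display gives 26 − 20 = 6. Stays. ✓
Beliefs are Bayes-consistent on-path and both types best-respond.

Yes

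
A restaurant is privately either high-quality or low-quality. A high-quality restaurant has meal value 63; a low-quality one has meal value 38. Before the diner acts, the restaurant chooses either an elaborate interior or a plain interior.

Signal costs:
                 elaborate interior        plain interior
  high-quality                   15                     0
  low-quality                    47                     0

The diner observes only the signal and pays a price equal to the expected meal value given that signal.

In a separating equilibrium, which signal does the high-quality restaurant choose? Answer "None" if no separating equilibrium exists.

Try high-quality → elaborate interior, low-quality → plain interior:
  If types separate, elaborate interior earns payment 63 and plain interior earns 38.
  High-quality: elaborate interior gives 63 − 15 = 48; plain interior gives 38 − 0 = 38. No deviation. ✓
  Low-quality: plain interior gives 38 − 0 = 38; elaborate interior gives 63 − 47 = 16. No deviation. ✓
Both hold — the high-quality type sends elaborate interior.

elaborate interior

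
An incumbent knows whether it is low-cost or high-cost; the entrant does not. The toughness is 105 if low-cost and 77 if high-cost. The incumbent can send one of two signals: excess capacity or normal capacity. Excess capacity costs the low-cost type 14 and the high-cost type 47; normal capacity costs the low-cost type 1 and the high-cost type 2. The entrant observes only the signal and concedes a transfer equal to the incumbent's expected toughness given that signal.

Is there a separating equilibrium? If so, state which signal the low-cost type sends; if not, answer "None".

excess capacity

Try low-cost → excess capacity, high-cost → normal capacity:
  If types separate, excess capacity earns payment 105 and normal capacity earns 77.
  Low-cost: excess capacity gives 105 − 14 = 91; normal capacity gives 77 − 1 = 76. No deviation. ✓
  High-cost: normal capacity gives 77 − 2 = 75; excess capacity gives 105 − 47 = 58. No deviation. ✓
Both hold — the low-cost type sends excess capacity.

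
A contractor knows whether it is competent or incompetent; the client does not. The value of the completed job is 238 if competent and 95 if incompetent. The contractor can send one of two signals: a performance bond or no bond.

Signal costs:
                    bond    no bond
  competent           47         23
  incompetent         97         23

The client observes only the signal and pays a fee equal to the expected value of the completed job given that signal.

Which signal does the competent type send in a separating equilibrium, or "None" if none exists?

None

Try competent → bond, incompetent → no bond:
  Under separation the client infers type exactly: bond → competent (pays 238), no bond → incompetent (pays 95).
  Competent: bond gives 238 − 47 = 191; no bond gives 95 − 23 = 72. No deviation. ✓
  Incompetent: no bond gives 95 − 23 = 72; bond gives 238 − 97 = 141. Would deviate. ✗
Try competent → no bond, incompetent → bond:
  Under separation the client infers type exactly: no bond → competent (pays 238), bond → incompetent (pays 95).
  Competent: no bond gives 238 − 23 = 215; bond gives 95 − 47 = 48. No deviation. ✓
  Incompetent: bond gives 95 − 97 = -2; no bond gives 238 − 23 = 215. Would deviate. ✗
Neither assignment is incentive-compatible.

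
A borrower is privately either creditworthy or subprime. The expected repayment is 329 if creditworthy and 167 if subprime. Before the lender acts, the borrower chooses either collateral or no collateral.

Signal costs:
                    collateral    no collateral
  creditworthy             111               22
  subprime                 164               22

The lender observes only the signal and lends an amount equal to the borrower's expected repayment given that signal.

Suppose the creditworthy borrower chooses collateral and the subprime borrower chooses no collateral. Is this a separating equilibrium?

No

Under separation the lender infers type exactly: collateral → creditworthy (pays 329), no collateral → subprime (pays 167).
Creditworthy: collateral gives 329 − 111 = 218; no collateral gives 167 − 22 = 145. No deviation. ✓
Subprime: no collateral gives 167 − 22 = 145; collateral gives 329 − 164 = 165. Would deviate. ✗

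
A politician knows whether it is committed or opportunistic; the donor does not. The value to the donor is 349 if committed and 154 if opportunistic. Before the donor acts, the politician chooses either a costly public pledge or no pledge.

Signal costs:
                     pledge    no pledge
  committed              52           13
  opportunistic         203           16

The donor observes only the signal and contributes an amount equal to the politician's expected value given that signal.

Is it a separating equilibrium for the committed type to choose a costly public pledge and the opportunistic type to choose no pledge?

If types separate, pledge earns payment 349 and no pledge earns 154.
Committed: pledge gives 349 − 52 = 297; no pledge gives 154 − 13 = 141. No deviation. ✓
Opportunistic: no pledge gives 154 − 16 = 138; pledge gives 349 − 203 = 146. Would deviate. ✗

No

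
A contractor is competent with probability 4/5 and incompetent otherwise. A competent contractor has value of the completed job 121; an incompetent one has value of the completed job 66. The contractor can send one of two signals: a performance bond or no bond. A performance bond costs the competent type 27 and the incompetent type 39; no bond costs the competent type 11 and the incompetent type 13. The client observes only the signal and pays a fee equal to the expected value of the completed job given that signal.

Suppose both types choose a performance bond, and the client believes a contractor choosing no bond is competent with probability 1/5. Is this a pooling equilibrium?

On the equilibrium path (bond) the client holds the prior 4/5 and pays 4/5·121 + 1/5·66 = 110. Off-path (no bond) belief 1/5 gives 1/5·121 + 4/5·66 = 77.
Competent: bond gives 110 − 27 = 83; no bond gives 77 − 11 = 66. Stays. ✓
Incompetent: bond gives 110 − 39 = 71; no bond gives 77 − 13 = 64. Stays. ✓
Beliefs are Bayes-consistent on-path and both types best-respond.

Yes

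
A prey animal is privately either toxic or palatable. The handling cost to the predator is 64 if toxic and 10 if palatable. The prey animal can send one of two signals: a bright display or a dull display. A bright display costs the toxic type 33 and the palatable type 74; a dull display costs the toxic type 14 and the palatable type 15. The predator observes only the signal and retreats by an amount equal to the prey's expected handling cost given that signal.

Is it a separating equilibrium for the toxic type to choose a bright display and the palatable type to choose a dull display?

Under separation the predator infers type exactly: bright display → toxic (pays 64), dull display → palatable (pays 10).
Toxic: bright display gives 64 − 33 = 31; dull display gives 10 − 14 = -4. No deviation. ✓
Palatable: dull display gives 10 − 15 = -5; bright display gives 64 − 74 = -10. No deviation. ✓
Neither type gains from mimicking the other.

Yes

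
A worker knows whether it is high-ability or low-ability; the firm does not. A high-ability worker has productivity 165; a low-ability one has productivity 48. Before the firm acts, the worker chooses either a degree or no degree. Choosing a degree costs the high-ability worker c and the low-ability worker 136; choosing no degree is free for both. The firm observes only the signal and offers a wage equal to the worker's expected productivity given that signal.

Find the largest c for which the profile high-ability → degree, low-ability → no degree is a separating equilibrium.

117

Under separation: degree → high-ability (pays 165); no degree → low-ability (pays 48).
Low-ability: 48 − 0 = 48 ≥ 165 − 136 = 29. Holds regardless of c. ✓
High-ability: 165 − c ≥ 48 − 0, so c ≤ 165 − 48 = 117.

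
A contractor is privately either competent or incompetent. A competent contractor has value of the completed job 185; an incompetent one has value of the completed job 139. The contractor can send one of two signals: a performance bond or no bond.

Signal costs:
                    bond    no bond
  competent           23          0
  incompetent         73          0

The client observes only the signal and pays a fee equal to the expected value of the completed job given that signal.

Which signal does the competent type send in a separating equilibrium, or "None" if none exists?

Try competent → bond, incompetent → no bond:
  If types separate, bond earns payment 185 and no bond earns 139.
  Competent: bond gives 185 − 23 = 162; no bond gives 139 − 0 = 139. No deviation. ✓
  Incompetent: no bond gives 139 − 0 = 139; bond gives 185 − 73 = 112. No deviation. ✓
Both hold — the competent type sends bond.

bond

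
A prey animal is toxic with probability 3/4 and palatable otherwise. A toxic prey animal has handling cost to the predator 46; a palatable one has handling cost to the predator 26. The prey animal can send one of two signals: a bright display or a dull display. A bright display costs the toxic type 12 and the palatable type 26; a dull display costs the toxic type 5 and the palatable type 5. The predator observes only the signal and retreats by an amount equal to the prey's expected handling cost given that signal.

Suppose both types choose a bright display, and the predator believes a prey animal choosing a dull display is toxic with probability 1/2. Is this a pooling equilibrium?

On the equilibrium path (bright display) the predator holds the prior 3/4 and pays 3/4·46 + 1/4·26 = 41. Off-path (dull display) belief 1/2 gives 1/2·46 + 1/2·26 = 36.
Toxic: bright display gives 41 − 12 = 29; dull display gives 36 − 5 = 31. Deviates. ✗
Palatable: bright display gives 41 − 26 = 15; dull display gives 36 − 5 = 31. Deviates. ✗

No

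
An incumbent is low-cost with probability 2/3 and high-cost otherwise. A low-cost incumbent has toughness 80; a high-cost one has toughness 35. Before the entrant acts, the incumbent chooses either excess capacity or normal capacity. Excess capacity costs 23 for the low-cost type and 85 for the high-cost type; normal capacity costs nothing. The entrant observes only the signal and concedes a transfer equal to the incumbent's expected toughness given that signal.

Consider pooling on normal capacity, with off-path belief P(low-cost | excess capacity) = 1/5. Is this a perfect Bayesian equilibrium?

Yes

At the pooled signal (normal capacity) the entrant holds the prior 2/3 and pays 2/3·80 + 1/3·35 = 65. Off-path (excess capacity) belief 1/5 gives 1/5·80 + 4/5·35 = 44.
Low-cost: normal capacity gives 65 − 0 = 65; excess capacity gives 44 − 23 = 21. Stays. ✓
High-cost: normal capacity gives 65 − 0 = 65; excess capacity gives 44 − 85 = -41. Stays. ✓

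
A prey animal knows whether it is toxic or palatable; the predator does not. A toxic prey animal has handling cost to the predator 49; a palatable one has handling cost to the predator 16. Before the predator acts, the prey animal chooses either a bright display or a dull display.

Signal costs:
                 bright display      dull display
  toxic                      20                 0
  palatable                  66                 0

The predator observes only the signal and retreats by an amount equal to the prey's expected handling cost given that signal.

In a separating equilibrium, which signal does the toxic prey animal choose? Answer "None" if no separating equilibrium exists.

Try toxic → bright display, palatable → dull display:
  If types separate, bright display earns payment 49 and dull display earns 16.
  Toxic: bright display gives 49 − 20 = 29; dull display gives 16 − 0 = 16. No deviation. ✓
  Palatable: dull display gives 16 − 0 = 16; bright display gives 49 − 66 = -17. No deviation. ✓
Both hold — the toxic type sends bright display.

bright display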